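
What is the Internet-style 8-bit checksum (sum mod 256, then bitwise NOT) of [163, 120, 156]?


Sum = 439 mod 256 = 183
Complement = 72

72


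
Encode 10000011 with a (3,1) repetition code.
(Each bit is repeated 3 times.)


Each bit -> 3 copies

111000000000000000111111


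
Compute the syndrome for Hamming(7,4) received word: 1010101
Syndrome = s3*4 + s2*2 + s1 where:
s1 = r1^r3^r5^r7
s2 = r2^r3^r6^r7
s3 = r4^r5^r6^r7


s1=0, s2=0, s3=0

Syndrome = 0 (no error)


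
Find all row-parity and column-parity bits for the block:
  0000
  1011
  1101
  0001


Row parities: 0111
Column parities: 0111

Row P: 0111, Col P: 0111, Corner: 1


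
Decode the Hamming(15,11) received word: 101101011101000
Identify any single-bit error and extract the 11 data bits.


Syndrome = 7: error at position 7

Data: 10111101000 (corrected bit 7)


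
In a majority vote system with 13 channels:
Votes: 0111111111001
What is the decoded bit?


Ones: 10 out of 13
Threshold: 7

1 (10/13 voted 1)


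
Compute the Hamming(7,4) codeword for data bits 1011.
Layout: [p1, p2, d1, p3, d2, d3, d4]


Parity bits: p1=0, p2=1, p3=0

0110011


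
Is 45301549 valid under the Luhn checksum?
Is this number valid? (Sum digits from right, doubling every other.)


Luhn sum = 43
43 mod 10 = 3

Invalid (Luhn sum mod 10 = 3)


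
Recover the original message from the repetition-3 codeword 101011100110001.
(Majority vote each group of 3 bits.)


Groups: 101, 011, 100, 110, 001
Majority votes: 11010

11010


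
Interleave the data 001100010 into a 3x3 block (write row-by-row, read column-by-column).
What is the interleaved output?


Matrix:
  001
  100
  010
Read columns: 010001100

010001100


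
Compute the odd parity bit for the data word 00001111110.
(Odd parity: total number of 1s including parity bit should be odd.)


Number of 1s in data: 6
Parity bit: 1

1


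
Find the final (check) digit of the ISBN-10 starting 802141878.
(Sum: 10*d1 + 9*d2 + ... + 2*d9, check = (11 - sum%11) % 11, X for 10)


Weighted sum: 201
201 mod 11 = 3

Check digit: 8


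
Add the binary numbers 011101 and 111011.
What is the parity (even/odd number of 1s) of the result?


011101 = 29
111011 = 59
Sum = 88 = 1011000
1s count = 3

odd parity (3 ones in 1011000)


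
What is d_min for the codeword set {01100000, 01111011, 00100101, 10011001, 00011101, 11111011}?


Comparing all pairs, minimum distance: 1
Can detect 0 errors, correct 0 errors

1


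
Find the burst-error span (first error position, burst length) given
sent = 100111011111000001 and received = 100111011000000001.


XOR: 000000000111000000

Burst at position 9, length 3


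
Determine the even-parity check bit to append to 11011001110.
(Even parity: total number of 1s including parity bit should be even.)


Number of 1s in data: 7
Parity bit: 1

1


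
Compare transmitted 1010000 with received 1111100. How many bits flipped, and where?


XOR: 0101100

3 error(s) at position(s): 1, 3, 4


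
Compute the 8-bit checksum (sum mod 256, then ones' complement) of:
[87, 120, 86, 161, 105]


Sum = 559 mod 256 = 47
Complement = 208

208


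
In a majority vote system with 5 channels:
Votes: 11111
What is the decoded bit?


Ones: 5 out of 5
Threshold: 3

1 (5/5 voted 1)


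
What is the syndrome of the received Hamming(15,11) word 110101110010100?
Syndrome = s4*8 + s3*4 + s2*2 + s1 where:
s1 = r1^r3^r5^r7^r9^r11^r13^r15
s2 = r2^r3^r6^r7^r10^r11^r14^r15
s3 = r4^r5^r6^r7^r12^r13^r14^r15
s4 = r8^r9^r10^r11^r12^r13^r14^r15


s1=0, s2=0, s3=0, s4=1

Syndrome = 8 (error at position 8)


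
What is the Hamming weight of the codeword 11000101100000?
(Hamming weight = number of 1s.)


Counting 1s in 11000101100000

5


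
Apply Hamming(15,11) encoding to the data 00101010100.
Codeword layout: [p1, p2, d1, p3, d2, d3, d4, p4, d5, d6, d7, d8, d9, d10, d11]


Parity bits: p1=1, p2=0, p3=0, p4=1

100001011010100


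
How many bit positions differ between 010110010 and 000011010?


XOR: 010101000
Count of 1s: 3

3


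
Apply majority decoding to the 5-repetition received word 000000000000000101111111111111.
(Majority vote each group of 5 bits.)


Groups: 00000, 00000, 00000, 10111, 11111, 11111
Majority votes: 000111

000111


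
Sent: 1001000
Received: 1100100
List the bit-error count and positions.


XOR: 0101100

3 error(s) at position(s): 1, 3, 4


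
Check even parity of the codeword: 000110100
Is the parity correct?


Number of 1s: 3

No, parity error (3 ones)


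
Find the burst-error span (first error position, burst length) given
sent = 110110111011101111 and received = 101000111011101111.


XOR: 011110000000000000

Burst at position 1, length 4


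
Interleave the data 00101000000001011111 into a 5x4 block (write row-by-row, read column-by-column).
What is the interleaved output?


Matrix:
  0010
  1000
  0000
  0101
  1111
Read columns: 01001000111000100011

01001000111000100011


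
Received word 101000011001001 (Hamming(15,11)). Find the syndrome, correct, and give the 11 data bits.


Syndrome = 0: no error detected

Data: 10001001001 (no errors)


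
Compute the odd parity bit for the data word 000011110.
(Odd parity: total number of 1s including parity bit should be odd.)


Number of 1s in data: 4
Parity bit: 1

1


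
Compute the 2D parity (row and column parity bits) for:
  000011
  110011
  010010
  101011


Row parities: 0000
Column parities: 001001

Row P: 0000, Col P: 001001, Corner: 0


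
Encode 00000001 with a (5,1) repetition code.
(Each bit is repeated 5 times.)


Each bit -> 5 copies

0000000000000000000000000000000000011111


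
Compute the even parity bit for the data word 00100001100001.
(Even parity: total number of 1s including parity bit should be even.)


Number of 1s in data: 4
Parity bit: 0

0


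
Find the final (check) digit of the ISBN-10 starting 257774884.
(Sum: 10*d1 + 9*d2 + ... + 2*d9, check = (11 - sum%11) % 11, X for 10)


Weighted sum: 296
296 mod 11 = 10

Check digit: 1


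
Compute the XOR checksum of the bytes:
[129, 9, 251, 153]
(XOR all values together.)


XOR chain: 129 ^ 9 ^ 251 ^ 153 = 234

234


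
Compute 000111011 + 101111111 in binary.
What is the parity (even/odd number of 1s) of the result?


000111011 = 59
101111111 = 383
Sum = 442 = 110111010
1s count = 6

even parity (6 ones in 110111010)


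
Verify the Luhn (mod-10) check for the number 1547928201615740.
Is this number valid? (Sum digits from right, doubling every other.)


Luhn sum = 63
63 mod 10 = 3

Invalid (Luhn sum mod 10 = 3)


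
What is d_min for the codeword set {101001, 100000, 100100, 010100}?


Comparing all pairs, minimum distance: 1
Can detect 0 errors, correct 0 errors

1


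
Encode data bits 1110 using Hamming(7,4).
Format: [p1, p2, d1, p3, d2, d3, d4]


Parity bits: p1=0, p2=0, p3=0

0010110


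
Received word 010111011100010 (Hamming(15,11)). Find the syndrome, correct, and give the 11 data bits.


Syndrome = 0: no error detected

Data: 01101100010 (no errors)


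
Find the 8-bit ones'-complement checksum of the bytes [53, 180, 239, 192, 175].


Sum = 839 mod 256 = 71
Complement = 184

184


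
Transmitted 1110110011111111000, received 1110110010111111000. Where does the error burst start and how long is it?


XOR: 0000000001000000000

Burst at position 9, length 1


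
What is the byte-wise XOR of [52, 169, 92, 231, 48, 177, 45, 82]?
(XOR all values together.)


XOR chain: 52 ^ 169 ^ 92 ^ 231 ^ 48 ^ 177 ^ 45 ^ 82 = 216

216


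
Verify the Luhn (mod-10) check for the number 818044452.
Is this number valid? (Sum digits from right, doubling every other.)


Luhn sum = 37
37 mod 10 = 7

Invalid (Luhn sum mod 10 = 7)


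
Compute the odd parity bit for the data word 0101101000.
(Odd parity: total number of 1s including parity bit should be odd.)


Number of 1s in data: 4
Parity bit: 1

1


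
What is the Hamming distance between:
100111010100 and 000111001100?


XOR: 100000011000
Count of 1s: 3

3


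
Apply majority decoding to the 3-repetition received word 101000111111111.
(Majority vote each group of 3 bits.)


Groups: 101, 000, 111, 111, 111
Majority votes: 10111

10111


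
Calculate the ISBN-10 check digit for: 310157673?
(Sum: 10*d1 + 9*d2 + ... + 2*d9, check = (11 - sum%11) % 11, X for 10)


Weighted sum: 162
162 mod 11 = 8

Check digit: 3


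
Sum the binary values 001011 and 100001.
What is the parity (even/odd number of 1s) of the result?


001011 = 11
100001 = 33
Sum = 44 = 101100
1s count = 3

odd parity (3 ones in 101100)


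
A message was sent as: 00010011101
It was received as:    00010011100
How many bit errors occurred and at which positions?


XOR: 00000000001

1 error(s) at position(s): 10


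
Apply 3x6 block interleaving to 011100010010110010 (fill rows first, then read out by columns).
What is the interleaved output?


Matrix:
  011100
  010010
  110010
Read columns: 001111100100011000

001111100100011000


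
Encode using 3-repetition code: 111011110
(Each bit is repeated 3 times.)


Each bit -> 3 copies

111111111000111111111111000


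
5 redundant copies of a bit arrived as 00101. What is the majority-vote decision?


Ones: 2 out of 5
Threshold: 3

0 (2/5 voted 1)


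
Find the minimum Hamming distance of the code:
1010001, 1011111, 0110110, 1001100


Comparing all pairs, minimum distance: 3
Can detect 2 errors, correct 1 errors

3


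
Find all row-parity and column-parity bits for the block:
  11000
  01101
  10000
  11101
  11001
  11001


Row parities: 011011
Column parities: 11000

Row P: 011011, Col P: 11000, Corner: 0


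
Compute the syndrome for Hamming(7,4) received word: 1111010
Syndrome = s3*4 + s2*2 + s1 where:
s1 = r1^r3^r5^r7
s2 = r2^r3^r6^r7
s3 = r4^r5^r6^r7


s1=0, s2=1, s3=0

Syndrome = 2 (error at position 2)


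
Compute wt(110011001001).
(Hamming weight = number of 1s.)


Counting 1s in 110011001001

6


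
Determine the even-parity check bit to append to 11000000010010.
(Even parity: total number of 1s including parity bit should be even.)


Number of 1s in data: 4
Parity bit: 0

0


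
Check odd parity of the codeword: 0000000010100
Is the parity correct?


Number of 1s: 2

No, parity error (2 ones)


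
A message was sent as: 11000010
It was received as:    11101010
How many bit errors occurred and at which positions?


XOR: 00101000

2 error(s) at position(s): 2, 4


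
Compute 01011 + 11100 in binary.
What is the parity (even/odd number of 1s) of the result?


01011 = 11
11100 = 28
Sum = 39 = 100111
1s count = 4

even parity (4 ones in 100111)


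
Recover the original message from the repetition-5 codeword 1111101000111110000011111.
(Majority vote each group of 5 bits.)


Groups: 11111, 01000, 11111, 00000, 11111
Majority votes: 10101

10101


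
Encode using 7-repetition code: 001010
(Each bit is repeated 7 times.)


Each bit -> 7 copies

000000000000001111111000000011111110000000


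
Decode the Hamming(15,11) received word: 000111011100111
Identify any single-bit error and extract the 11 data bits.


Syndrome = 0: no error detected

Data: 01101100111 (no errors)


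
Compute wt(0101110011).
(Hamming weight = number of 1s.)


Counting 1s in 0101110011

6


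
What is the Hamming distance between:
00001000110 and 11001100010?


XOR: 11000100100
Count of 1s: 4

4


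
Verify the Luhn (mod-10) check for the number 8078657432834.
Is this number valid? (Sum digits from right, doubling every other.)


Luhn sum = 69
69 mod 10 = 9

Invalid (Luhn sum mod 10 = 9)


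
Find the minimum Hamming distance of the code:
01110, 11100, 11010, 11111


Comparing all pairs, minimum distance: 2
Can detect 1 errors, correct 0 errors

2


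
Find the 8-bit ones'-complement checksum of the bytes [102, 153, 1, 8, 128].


Sum = 392 mod 256 = 136
Complement = 119

119


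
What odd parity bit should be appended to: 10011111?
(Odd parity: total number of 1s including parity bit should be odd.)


Number of 1s in data: 6
Parity bit: 1

1


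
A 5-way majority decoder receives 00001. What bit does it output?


Ones: 1 out of 5
Threshold: 3

0 (1/5 voted 1)


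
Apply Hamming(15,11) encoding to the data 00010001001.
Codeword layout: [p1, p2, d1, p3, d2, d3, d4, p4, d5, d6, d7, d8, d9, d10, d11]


Parity bits: p1=0, p2=0, p3=1, p4=0

000100100001001


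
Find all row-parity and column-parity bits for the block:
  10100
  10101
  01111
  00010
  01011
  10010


Row parities: 010110
Column parities: 10101

Row P: 010110, Col P: 10101, Corner: 1


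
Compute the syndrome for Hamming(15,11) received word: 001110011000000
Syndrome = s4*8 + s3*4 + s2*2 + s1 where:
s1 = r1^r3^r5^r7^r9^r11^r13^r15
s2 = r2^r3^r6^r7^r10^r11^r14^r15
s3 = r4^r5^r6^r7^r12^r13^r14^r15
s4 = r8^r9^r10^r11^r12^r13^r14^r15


s1=1, s2=1, s3=0, s4=0

Syndrome = 3 (error at position 3)


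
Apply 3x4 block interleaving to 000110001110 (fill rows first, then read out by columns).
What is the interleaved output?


Matrix:
  0001
  1000
  1110
Read columns: 011001001100

011001001100


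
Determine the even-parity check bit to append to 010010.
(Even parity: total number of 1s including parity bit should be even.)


Number of 1s in data: 2
Parity bit: 0

0


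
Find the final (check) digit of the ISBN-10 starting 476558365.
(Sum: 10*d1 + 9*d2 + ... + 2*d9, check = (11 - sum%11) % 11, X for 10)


Weighted sum: 296
296 mod 11 = 10

Check digit: 1


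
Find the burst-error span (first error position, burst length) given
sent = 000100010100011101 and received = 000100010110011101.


XOR: 000000000010000000

Burst at position 10, length 1


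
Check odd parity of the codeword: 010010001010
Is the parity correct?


Number of 1s: 4

No, parity error (4 ones)


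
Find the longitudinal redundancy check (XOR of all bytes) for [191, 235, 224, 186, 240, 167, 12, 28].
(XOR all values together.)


XOR chain: 191 ^ 235 ^ 224 ^ 186 ^ 240 ^ 167 ^ 12 ^ 28 = 73

73


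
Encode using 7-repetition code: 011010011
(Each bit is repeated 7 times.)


Each bit -> 7 copies

000000011111111111111000000011111110000000000000011111111111111


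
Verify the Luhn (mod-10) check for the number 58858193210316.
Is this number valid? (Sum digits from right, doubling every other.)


Luhn sum = 57
57 mod 10 = 7

Invalid (Luhn sum mod 10 = 7)


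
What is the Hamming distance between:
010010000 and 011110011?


XOR: 001100011
Count of 1s: 4

4


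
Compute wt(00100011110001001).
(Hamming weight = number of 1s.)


Counting 1s in 00100011110001001

7


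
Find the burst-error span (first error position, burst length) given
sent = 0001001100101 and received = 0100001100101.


XOR: 0101000000000

Burst at position 1, length 3


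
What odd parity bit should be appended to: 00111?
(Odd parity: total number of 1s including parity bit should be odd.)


Number of 1s in data: 3
Parity bit: 0

0


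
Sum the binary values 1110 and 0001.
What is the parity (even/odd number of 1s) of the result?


1110 = 14
0001 = 1
Sum = 15 = 1111
1s count = 4

even parity (4 ones in 1111)


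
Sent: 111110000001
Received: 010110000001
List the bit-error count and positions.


XOR: 101000000000

2 error(s) at position(s): 0, 2


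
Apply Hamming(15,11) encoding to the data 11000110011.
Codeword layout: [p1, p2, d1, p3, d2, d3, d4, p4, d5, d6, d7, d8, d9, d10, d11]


Parity bits: p1=0, p2=1, p3=1, p4=0

011110000110011


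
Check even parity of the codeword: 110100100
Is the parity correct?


Number of 1s: 4

Yes, parity is correct (4 ones)


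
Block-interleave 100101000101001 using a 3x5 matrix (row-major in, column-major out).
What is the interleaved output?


Matrix:
  10010
  10001
  01001
Read columns: 110001000100011

110001000100011


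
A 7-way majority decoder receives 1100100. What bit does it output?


Ones: 3 out of 7
Threshold: 4

0 (3/7 voted 1)


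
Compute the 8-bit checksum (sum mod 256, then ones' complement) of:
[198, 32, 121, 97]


Sum = 448 mod 256 = 192
Complement = 63

63


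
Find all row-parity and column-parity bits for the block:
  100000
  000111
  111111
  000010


Row parities: 1101
Column parities: 011010

Row P: 1101, Col P: 011010, Corner: 1


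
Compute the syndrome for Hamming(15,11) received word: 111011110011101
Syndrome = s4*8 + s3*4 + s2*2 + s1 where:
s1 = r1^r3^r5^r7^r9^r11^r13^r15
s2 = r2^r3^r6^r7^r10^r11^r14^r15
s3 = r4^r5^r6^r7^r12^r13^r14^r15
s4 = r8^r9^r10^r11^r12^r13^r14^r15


s1=1, s2=0, s3=0, s4=1

Syndrome = 9 (error at position 9)


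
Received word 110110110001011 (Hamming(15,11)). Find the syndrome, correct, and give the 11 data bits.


Syndrome = 0: no error detected

Data: 01010001011 (no errors)


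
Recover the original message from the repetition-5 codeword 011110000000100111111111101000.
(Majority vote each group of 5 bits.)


Groups: 01111, 00000, 00100, 11111, 11111, 01000
Majority votes: 100110

100110


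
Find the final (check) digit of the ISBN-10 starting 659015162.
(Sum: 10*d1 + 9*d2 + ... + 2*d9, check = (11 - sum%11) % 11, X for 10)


Weighted sum: 234
234 mod 11 = 3

Check digit: 8


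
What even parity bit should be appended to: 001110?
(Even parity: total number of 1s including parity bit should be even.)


Number of 1s in data: 3
Parity bit: 1

1


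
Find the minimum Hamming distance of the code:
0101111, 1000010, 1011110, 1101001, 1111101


Comparing all pairs, minimum distance: 2
Can detect 1 errors, correct 0 errors

2


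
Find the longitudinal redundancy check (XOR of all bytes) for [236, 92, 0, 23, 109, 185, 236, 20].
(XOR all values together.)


XOR chain: 236 ^ 92 ^ 0 ^ 23 ^ 109 ^ 185 ^ 236 ^ 20 = 139

139


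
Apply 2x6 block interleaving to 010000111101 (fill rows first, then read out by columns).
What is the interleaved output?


Matrix:
  010000
  111101
Read columns: 011101010001

011101010001


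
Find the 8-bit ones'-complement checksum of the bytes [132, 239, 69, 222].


Sum = 662 mod 256 = 150
Complement = 105

105


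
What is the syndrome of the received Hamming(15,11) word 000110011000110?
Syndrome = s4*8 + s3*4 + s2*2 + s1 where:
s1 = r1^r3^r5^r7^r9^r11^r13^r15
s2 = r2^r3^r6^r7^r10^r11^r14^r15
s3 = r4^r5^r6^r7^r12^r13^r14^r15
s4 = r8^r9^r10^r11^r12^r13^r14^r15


s1=1, s2=1, s3=0, s4=0

Syndrome = 3 (error at position 3)


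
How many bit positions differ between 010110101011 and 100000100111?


XOR: 110110001100
Count of 1s: 6

6


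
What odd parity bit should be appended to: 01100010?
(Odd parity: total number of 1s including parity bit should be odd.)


Number of 1s in data: 3
Parity bit: 0

0


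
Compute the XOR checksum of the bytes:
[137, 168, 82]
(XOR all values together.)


XOR chain: 137 ^ 168 ^ 82 = 115

115


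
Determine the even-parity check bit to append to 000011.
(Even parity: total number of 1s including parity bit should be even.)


Number of 1s in data: 2
Parity bit: 0

0


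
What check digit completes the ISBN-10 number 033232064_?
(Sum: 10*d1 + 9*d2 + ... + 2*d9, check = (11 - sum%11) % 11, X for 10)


Weighted sum: 119
119 mod 11 = 9

Check digit: 2


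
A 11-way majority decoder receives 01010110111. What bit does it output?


Ones: 7 out of 11
Threshold: 6

1 (7/11 voted 1)


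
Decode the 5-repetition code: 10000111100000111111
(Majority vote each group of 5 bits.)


Groups: 10000, 11110, 00001, 11111
Majority votes: 0101

0101


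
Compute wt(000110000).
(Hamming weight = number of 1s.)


Counting 1s in 000110000

2


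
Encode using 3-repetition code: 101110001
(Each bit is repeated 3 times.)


Each bit -> 3 copies

111000111111111000000000111


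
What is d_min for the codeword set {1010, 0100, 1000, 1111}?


Comparing all pairs, minimum distance: 1
Can detect 0 errors, correct 0 errors

1


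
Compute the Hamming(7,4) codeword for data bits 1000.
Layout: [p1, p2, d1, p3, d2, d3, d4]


Parity bits: p1=1, p2=1, p3=0

1110000


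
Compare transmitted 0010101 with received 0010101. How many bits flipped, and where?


XOR: 0000000

0 errors (received matches sent)


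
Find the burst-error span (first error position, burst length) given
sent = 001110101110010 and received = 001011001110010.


XOR: 000101100000000

Burst at position 3, length 4


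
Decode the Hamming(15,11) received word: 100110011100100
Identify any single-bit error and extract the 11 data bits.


Syndrome = 6: error at position 6

Data: 01101100100 (corrected bit 6)


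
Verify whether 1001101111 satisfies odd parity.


Number of 1s: 7

Yes, parity is correct (7 ones)


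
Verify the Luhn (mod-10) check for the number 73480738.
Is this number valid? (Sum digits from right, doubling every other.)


Luhn sum = 45
45 mod 10 = 5

Invalid (Luhn sum mod 10 = 5)


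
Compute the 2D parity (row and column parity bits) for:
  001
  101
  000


Row parities: 100
Column parities: 100

Row P: 100, Col P: 100, Corner: 1


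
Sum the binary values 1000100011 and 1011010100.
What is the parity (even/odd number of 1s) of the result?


1000100011 = 547
1011010100 = 724
Sum = 1271 = 10011110111
1s count = 8

even parity (8 ones in 10011110111)


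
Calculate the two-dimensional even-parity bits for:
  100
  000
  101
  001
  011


Row parities: 10010
Column parities: 011

Row P: 10010, Col P: 011, Corner: 0


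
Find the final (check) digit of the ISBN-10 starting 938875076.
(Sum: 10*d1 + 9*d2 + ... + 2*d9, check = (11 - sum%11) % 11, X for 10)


Weighted sum: 337
337 mod 11 = 7

Check digit: 4


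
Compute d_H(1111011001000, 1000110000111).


XOR: 0111101001111
Count of 1s: 9

9


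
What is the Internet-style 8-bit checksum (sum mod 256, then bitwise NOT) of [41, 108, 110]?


Sum = 259 mod 256 = 3
Complement = 252

252


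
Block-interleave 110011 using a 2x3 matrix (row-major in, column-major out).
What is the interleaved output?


Matrix:
  110
  011
Read columns: 101101

101101


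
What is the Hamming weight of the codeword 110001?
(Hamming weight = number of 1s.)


Counting 1s in 110001

3


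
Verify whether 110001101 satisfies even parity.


Number of 1s: 5

No, parity error (5 ones)


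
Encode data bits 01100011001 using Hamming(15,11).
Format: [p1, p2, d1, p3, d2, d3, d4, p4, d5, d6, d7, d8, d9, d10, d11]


Parity bits: p1=1, p2=1, p3=0, p4=1

110011010011001


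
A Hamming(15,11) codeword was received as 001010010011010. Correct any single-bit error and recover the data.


Syndrome = 7: error at position 7

Data: 11010011010 (corrected bit 7)


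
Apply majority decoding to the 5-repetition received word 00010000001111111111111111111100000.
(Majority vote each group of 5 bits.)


Groups: 00010, 00000, 11111, 11111, 11111, 11111, 00000
Majority votes: 0011110

0011110


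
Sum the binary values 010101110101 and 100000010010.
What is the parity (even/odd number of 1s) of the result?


010101110101 = 1397
100000010010 = 2066
Sum = 3463 = 110110000111
1s count = 7

odd parity (7 ones in 110110000111)


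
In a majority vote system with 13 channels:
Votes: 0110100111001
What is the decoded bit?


Ones: 7 out of 13
Threshold: 7

1 (7/13 voted 1)


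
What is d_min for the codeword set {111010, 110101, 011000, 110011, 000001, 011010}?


Comparing all pairs, minimum distance: 1
Can detect 0 errors, correct 0 errors

1


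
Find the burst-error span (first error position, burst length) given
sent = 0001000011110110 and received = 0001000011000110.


XOR: 0000000000110000

Burst at position 10, length 2


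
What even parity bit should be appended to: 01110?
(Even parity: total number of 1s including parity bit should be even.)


Number of 1s in data: 3
Parity bit: 1

1


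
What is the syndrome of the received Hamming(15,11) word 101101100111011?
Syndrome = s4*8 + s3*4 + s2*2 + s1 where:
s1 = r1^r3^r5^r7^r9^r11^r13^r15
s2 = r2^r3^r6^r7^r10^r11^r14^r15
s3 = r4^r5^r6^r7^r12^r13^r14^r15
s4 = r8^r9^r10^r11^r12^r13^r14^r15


s1=1, s2=1, s3=0, s4=1

Syndrome = 11 (error at position 11)


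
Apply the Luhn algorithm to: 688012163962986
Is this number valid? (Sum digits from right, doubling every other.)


Luhn sum = 74
74 mod 10 = 4

Invalid (Luhn sum mod 10 = 4)


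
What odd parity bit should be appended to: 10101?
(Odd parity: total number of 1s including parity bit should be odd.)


Number of 1s in data: 3
Parity bit: 0

0


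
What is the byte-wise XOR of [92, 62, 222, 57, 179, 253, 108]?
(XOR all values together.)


XOR chain: 92 ^ 62 ^ 222 ^ 57 ^ 179 ^ 253 ^ 108 = 167

167


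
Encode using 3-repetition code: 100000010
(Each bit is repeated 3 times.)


Each bit -> 3 copies

111000000000000000000111000


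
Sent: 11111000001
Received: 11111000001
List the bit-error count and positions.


XOR: 00000000000

0 errors (received matches sent)


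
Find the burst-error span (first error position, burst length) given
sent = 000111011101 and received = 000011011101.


XOR: 000100000000

Burst at position 3, length 1


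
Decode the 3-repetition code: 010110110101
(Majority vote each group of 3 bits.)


Groups: 010, 110, 110, 101
Majority votes: 0111

0111


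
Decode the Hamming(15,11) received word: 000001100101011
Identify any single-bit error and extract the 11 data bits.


Syndrome = 6: error at position 6

Data: 00010101011 (corrected bit 6)


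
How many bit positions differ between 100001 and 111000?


XOR: 011001
Count of 1s: 3

3


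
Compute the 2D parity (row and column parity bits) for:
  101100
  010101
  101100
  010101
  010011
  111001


Row parities: 111110
Column parities: 101010

Row P: 111110, Col P: 101010, Corner: 1


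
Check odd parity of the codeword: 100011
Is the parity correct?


Number of 1s: 3

Yes, parity is correct (3 ones)


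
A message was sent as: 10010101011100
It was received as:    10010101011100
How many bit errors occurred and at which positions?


XOR: 00000000000000

0 errors (received matches sent)


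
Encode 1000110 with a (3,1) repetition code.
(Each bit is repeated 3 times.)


Each bit -> 3 copies

111000000000111111000


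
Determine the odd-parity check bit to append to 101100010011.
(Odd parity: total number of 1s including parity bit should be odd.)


Number of 1s in data: 6
Parity bit: 1

1


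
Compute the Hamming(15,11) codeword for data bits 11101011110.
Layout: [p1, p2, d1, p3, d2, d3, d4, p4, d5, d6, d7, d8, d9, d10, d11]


Parity bits: p1=1, p2=0, p3=1, p4=1

101111011011110


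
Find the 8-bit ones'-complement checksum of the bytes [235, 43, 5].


Sum = 283 mod 256 = 27
Complement = 228

228


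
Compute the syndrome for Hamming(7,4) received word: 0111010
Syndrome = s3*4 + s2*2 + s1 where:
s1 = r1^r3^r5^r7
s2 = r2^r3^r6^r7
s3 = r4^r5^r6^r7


s1=1, s2=1, s3=0

Syndrome = 3 (error at position 3)


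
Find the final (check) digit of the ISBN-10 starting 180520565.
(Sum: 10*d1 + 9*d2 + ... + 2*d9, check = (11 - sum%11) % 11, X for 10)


Weighted sum: 177
177 mod 11 = 1

Check digit: X


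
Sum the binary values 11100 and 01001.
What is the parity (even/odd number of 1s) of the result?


11100 = 28
01001 = 9
Sum = 37 = 100101
1s count = 3

odd parity (3 ones in 100101)


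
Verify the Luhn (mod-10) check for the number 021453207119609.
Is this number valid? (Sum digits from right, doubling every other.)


Luhn sum = 60
60 mod 10 = 0

Valid (Luhn sum mod 10 = 0)


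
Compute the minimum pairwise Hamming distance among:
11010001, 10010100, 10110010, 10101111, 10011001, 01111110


Comparing all pairs, minimum distance: 2
Can detect 1 errors, correct 0 errors

2


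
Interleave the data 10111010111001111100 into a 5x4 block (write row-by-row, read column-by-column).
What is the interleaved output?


Matrix:
  1011
  1010
  1110
  0111
  1100
Read columns: 11101001111111010010

11101001111111010010


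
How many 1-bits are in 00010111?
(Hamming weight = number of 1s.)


Counting 1s in 00010111

4


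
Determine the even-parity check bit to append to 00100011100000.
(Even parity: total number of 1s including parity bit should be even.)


Number of 1s in data: 4
Parity bit: 0

0


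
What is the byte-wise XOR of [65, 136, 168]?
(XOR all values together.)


XOR chain: 65 ^ 136 ^ 168 = 97

97


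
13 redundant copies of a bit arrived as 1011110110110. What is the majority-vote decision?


Ones: 9 out of 13
Threshold: 7

1 (9/13 voted 1)


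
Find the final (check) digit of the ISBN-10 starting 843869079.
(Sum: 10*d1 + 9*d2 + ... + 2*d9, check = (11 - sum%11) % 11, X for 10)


Weighted sum: 316
316 mod 11 = 8

Check digit: 3


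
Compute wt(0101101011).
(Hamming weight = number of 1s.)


Counting 1s in 0101101011

6


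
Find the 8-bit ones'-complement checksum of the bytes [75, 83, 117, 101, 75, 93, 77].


Sum = 621 mod 256 = 109
Complement = 146

146


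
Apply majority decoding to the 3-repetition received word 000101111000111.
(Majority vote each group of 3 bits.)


Groups: 000, 101, 111, 000, 111
Majority votes: 01101

01101


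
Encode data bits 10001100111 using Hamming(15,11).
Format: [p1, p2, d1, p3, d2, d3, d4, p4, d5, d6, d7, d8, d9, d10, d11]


Parity bits: p1=0, p2=0, p3=1, p4=1

001100011100111


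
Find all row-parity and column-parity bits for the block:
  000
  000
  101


Row parities: 000
Column parities: 101

Row P: 000, Col P: 101, Corner: 0


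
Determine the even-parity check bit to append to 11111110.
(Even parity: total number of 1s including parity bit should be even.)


Number of 1s in data: 7
Parity bit: 1

1


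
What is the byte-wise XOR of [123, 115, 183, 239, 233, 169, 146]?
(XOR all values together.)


XOR chain: 123 ^ 115 ^ 183 ^ 239 ^ 233 ^ 169 ^ 146 = 130

130


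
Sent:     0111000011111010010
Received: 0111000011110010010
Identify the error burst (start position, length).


XOR: 0000000000001000000

Burst at position 12, length 1


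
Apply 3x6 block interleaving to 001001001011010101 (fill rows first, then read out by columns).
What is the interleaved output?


Matrix:
  001001
  001011
  010101
Read columns: 000001110001010111

000001110001010111


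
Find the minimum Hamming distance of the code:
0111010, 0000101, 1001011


Comparing all pairs, minimum distance: 4
Can detect 3 errors, correct 1 errors

4


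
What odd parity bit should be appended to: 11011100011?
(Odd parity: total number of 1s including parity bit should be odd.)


Number of 1s in data: 7
Parity bit: 0

0


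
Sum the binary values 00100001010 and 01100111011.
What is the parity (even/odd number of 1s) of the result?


00100001010 = 266
01100111011 = 827
Sum = 1093 = 10001000101
1s count = 4

even parity (4 ones in 10001000101)


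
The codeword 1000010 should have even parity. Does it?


Number of 1s: 2

Yes, parity is correct (2 ones)


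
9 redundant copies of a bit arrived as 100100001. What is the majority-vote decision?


Ones: 3 out of 9
Threshold: 5

0 (3/9 voted 1)


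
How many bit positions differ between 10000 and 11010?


XOR: 01010
Count of 1s: 2

2


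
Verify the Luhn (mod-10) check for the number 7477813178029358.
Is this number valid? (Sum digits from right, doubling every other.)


Luhn sum = 72
72 mod 10 = 2

Invalid (Luhn sum mod 10 = 2)


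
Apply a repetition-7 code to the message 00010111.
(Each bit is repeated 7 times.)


Each bit -> 7 copies

00000000000000000000011111110000000111111111111111111111


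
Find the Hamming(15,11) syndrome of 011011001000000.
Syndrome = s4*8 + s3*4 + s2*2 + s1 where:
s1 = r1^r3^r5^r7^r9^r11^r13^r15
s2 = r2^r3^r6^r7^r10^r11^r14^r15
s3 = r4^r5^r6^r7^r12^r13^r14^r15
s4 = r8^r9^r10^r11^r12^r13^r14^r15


s1=1, s2=1, s3=0, s4=1

Syndrome = 11 (error at position 11)


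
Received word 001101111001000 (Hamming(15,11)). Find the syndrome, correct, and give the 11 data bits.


Syndrome = 11: error at position 11

Data: 10111011000 (corrected bit 11)


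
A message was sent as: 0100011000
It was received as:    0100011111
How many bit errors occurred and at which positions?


XOR: 0000000111

3 error(s) at position(s): 7, 8, 9


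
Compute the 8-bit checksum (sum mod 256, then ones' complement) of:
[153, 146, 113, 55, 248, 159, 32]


Sum = 906 mod 256 = 138
Complement = 117

117


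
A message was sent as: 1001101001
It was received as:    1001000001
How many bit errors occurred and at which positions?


XOR: 0000101000

2 error(s) at position(s): 4, 6


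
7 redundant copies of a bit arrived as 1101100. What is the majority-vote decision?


Ones: 4 out of 7
Threshold: 4

1 (4/7 voted 1)


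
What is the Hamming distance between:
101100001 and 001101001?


XOR: 100001000
Count of 1s: 2

2


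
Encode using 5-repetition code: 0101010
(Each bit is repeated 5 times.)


Each bit -> 5 copies

00000111110000011111000001111100000


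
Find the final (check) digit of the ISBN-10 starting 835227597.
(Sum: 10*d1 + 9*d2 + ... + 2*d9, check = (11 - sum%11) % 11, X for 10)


Weighted sum: 269
269 mod 11 = 5

Check digit: 6


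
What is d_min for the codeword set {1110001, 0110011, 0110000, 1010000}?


Comparing all pairs, minimum distance: 2
Can detect 1 errors, correct 0 errors

2


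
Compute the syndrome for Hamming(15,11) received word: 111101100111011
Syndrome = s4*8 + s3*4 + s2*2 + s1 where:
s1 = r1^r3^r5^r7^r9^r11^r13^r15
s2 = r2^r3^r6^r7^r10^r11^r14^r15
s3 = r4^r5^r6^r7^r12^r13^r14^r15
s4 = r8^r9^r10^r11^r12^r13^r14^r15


s1=1, s2=0, s3=0, s4=1

Syndrome = 9 (error at position 9)


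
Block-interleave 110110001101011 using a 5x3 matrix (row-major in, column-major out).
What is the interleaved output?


Matrix:
  110
  110
  001
  101
  011
Read columns: 110101100100111

110101100100111


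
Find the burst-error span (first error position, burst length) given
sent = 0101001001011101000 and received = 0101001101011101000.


XOR: 0000000100000000000

Burst at position 7, length 1


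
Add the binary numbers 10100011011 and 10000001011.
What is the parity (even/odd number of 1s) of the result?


10100011011 = 1307
10000001011 = 1035
Sum = 2342 = 100100100110
1s count = 5

odd parity (5 ones in 100100100110)


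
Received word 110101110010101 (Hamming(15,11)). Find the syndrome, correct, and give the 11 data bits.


Syndrome = 7: error at position 7

Data: 00100010101 (corrected bit 7)


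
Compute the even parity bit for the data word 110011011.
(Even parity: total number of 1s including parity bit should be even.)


Number of 1s in data: 6
Parity bit: 0

0


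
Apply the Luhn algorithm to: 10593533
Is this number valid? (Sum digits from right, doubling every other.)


Luhn sum = 32
32 mod 10 = 2

Invalid (Luhn sum mod 10 = 2)


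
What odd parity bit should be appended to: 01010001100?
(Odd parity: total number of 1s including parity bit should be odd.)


Number of 1s in data: 4
Parity bit: 1

1


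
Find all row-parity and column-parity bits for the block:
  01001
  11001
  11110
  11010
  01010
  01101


Row parities: 010101
Column parities: 10011

Row P: 010101, Col P: 10011, Corner: 1


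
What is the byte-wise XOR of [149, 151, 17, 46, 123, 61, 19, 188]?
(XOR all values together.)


XOR chain: 149 ^ 151 ^ 17 ^ 46 ^ 123 ^ 61 ^ 19 ^ 188 = 212

212


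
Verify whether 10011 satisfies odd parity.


Number of 1s: 3

Yes, parity is correct (3 ones)


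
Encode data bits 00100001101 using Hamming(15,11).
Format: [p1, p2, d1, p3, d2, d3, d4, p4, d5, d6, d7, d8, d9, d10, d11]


Parity bits: p1=0, p2=0, p3=0, p4=1

000001010001101


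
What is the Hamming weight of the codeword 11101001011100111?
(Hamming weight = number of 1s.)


Counting 1s in 11101001011100111

11


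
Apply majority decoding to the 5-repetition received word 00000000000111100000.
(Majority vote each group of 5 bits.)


Groups: 00000, 00000, 01111, 00000
Majority votes: 0010

0010


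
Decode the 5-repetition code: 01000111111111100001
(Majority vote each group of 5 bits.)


Groups: 01000, 11111, 11111, 00001
Majority votes: 0110

0110


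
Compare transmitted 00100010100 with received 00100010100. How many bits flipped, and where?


XOR: 00000000000

0 errors (received matches sent)


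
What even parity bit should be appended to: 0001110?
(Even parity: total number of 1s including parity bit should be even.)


Number of 1s in data: 3
Parity bit: 1

1


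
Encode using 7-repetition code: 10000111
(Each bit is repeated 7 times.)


Each bit -> 7 copies

11111110000000000000000000000000000111111111111111111111


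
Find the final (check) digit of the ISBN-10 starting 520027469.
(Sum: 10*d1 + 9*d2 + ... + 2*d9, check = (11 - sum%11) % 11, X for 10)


Weighted sum: 167
167 mod 11 = 2

Check digit: 9


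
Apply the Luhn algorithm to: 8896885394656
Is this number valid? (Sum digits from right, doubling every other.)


Luhn sum = 83
83 mod 10 = 3

Invalid (Luhn sum mod 10 = 3)


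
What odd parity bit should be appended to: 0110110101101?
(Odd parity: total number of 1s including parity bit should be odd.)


Number of 1s in data: 8
Parity bit: 1

1


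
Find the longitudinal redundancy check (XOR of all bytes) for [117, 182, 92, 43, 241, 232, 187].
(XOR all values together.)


XOR chain: 117 ^ 182 ^ 92 ^ 43 ^ 241 ^ 232 ^ 187 = 22

22


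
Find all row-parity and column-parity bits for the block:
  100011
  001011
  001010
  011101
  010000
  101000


Row parities: 110010
Column parities: 000111

Row P: 110010, Col P: 000111, Corner: 1


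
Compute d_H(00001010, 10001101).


XOR: 10000111
Count of 1s: 4

4


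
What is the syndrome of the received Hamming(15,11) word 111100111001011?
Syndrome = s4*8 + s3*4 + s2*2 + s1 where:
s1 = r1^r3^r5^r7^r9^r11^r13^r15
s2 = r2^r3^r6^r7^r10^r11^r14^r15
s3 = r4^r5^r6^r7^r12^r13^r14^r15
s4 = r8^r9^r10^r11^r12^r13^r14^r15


s1=1, s2=1, s3=1, s4=1

Syndrome = 15 (error at position 15)


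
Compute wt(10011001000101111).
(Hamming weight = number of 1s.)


Counting 1s in 10011001000101111

9


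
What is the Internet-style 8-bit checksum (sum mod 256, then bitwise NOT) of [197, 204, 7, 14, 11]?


Sum = 433 mod 256 = 177
Complement = 78

78


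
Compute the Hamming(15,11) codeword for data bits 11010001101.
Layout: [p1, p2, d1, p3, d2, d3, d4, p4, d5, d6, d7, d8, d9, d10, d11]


Parity bits: p1=1, p2=1, p3=1, p4=1

111110110001101


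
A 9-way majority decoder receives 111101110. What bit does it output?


Ones: 7 out of 9
Threshold: 5

1 (7/9 voted 1)


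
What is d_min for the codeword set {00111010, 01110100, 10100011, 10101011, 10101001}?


Comparing all pairs, minimum distance: 1
Can detect 0 errors, correct 0 errors

1


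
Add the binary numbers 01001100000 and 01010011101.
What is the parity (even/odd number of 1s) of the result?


01001100000 = 608
01010011101 = 669
Sum = 1277 = 10011111101
1s count = 8

even parity (8 ones in 10011111101)


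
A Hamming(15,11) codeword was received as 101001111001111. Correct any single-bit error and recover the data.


Syndrome = 2: error at position 2

Data: 10111001111 (corrected bit 2)
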